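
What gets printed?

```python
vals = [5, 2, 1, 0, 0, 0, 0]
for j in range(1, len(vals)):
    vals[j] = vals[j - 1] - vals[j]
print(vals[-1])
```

2

j=1: vals[1] = 5-2 = 3 → [5, 3, 1, 0, 0, 0, 0]
j=2: vals[2] = 3-1 = 2 → [5, 3, 2, 0, 0, 0, 0]
j=3: vals[3] = 2-0 = 2 → [5, 3, 2, 2, 0, 0, 0]
j=4: vals[4] = 2-0 = 2 → [5, 3, 2, 2, 2, 0, 0]
j=5: vals[5] = 2-0 = 2 → [5, 3, 2, 2, 2, 2, 0]
j=6: vals[6] = 2-0 = 2 → [5, 3, 2, 2, 2, 2, 2]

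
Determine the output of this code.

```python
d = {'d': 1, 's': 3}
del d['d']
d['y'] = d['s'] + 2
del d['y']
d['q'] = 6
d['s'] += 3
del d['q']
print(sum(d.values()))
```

6

del 'd' → {'s': 3}
d['y'] = d['s']+2 = 5 → {'s': 3, 'y': 5}
del 'y' → {'s': 3}
d['q'] = 6 → {'s': 3, 'q': 6}
d['s'] = 3+3 = 6 → {'s': 6, 'q': 6}
del 'q' → {'s': 6}
sum of values = 6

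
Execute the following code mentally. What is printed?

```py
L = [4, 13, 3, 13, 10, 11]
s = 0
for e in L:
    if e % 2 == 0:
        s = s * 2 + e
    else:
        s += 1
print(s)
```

25

e=4: even, s = 0*2+4 = 4
e=13: not even, s = 4+1 = 5
e=3: not even, s = 5+1 = 6
e=13: not even, s = 6+1 = 7
e=10: even, s = 7*2+10 = 24
e=11: not even, s = 24+1 = 25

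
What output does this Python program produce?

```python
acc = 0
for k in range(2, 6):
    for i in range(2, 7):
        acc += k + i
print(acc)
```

k=2,i=2: acc = 0+4 = 4
k=2,i=3: acc = 4+5 = 9
k=2,i=4: acc = 9+6 = 15
k=2,i=5: acc = 15+7 = 22
k=2,i=6: acc = 22+8 = 30
k=3,i=2: acc = 30+5 = 35
k=3,i=3: acc = 35+6 = 41
k=3,i=4: acc = 41+7 = 48
k=3,i=5: acc = 48+8 = 56
k=3,i=6: acc = 56+9 = 65
k=4,i=2: acc = 65+6 = 71
k=4,i=3: acc = 71+7 = 78
k=4,i=4: acc = 78+8 = 86
k=4,i=5: acc = 86+9 = 95
k=4,i=6: acc = 95+10 = 105
k=5,i=2: acc = 105+7 = 112
k=5,i=3: acc = 112+8 = 120
k=5,i=4: acc = 120+9 = 129
k=5,i=5: acc = 129+10 = 139
k=5,i=6: acc = 139+11 = 150

150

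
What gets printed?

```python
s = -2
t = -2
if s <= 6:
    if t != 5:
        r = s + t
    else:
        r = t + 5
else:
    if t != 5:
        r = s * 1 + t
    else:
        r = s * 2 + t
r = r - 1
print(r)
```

-5

s=-2, t=-2
s <= 6 is True; t != 5 is True
→ r = s + t = -4
r = (-4)-1 = -5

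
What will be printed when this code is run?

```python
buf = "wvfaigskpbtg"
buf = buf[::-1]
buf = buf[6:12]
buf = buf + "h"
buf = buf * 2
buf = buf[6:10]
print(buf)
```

reverse → 'gtbpksgiafvw'
slice [6:12] → 'giafvw'
+ 'h' → 'giafvwh'
repeat ×2 → 'giafvwhgiafvwh'
slice [6:10] → 'hgia'

hgia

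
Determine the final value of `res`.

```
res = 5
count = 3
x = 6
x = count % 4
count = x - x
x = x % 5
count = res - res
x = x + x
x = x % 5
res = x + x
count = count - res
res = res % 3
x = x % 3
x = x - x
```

x = 3%4 = 3
count = 3-3 = 0
x = 3%5 = 3
count = 5-5 = 0
x = 3+3 = 6
x = 6%5 = 1
res = 1+1 = 2
count = 0-2 = -2
res = 2%3 = 2
x = 1%3 = 1
x = 1-1 = 0

2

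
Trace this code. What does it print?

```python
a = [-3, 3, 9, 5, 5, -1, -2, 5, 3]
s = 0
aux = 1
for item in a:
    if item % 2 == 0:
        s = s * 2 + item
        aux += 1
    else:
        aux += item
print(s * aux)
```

-56

item=-3: not even; aux=-2
item=3: not even; aux=1
item=9: not even; aux=10
item=5: not even; aux=15
item=5: not even; aux=20
item=-1: not even; aux=19
item=-2: even, s = 0*2+(-2) = -2; aux=20
item=5: not even; aux=25
item=3: not even; aux=28
s*aux = (-2)*28 = -56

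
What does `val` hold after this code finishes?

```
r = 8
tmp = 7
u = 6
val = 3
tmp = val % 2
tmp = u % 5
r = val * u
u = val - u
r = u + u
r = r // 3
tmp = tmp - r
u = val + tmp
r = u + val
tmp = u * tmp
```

tmp = 3%2 = 1
tmp = 6%5 = 1
r = 3*6 = 18
u = 3-6 = -3
r = (-3)+(-3) = -6
r = (-6)//3 = -2
tmp = 1-(-2) = 3
u = 3+3 = 6
r = 6+3 = 9
tmp = 6*3 = 18

3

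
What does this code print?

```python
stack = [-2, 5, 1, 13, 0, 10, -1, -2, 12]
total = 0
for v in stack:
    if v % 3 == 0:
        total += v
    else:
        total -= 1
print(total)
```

5

v=-2: not %3==0, total = 0-1 = -1
v=5: not %3==0, total = (-1)-1 = -2
v=1: not %3==0, total = (-2)-1 = -3
v=13: not %3==0, total = (-3)-1 = -4
v=0: %3==0, total = (-4)+0 = -4
v=10: not %3==0, total = (-4)-1 = -5
v=-1: not %3==0, total = (-5)-1 = -6
v=-2: not %3==0, total = (-6)-1 = -7
v=12: %3==0, total = (-7)+12 = 5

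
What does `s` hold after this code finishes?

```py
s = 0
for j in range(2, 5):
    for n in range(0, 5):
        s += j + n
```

75

j=2,n=0: s = 0+2 = 2
j=2,n=1: s = 2+3 = 5
j=2,n=2: s = 5+4 = 9
j=2,n=3: s = 9+5 = 14
j=2,n=4: s = 14+6 = 20
j=3,n=0: s = 20+3 = 23
j=3,n=1: s = 23+4 = 27
j=3,n=2: s = 27+5 = 32
j=3,n=3: s = 32+6 = 38
j=3,n=4: s = 38+7 = 45
j=4,n=0: s = 45+4 = 49
j=4,n=1: s = 49+5 = 54
j=4,n=2: s = 54+6 = 60
j=4,n=3: s = 60+7 = 67
j=4,n=4: s = 67+8 = 75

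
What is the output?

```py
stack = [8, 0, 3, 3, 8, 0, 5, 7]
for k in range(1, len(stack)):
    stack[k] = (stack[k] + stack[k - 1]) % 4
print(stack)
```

[8, 0, 3, 2, 2, 2, 3, 2]

k=1: stack[1] = (0+8)%4 = 0 → [8, 0, 3, 3, 8, 0, 5, 7]
k=2: stack[2] = (3+0)%4 = 3 → [8, 0, 3, 3, 8, 0, 5, 7]
k=3: stack[3] = (3+3)%4 = 2 → [8, 0, 3, 2, 8, 0, 5, 7]
k=4: stack[4] = (8+2)%4 = 2 → [8, 0, 3, 2, 2, 0, 5, 7]
k=5: stack[5] = (0+2)%4 = 2 → [8, 0, 3, 2, 2, 2, 5, 7]
k=6: stack[6] = (5+2)%4 = 3 → [8, 0, 3, 2, 2, 2, 3, 7]
k=7: stack[7] = (7+3)%4 = 2 → [8, 0, 3, 2, 2, 2, 3, 2]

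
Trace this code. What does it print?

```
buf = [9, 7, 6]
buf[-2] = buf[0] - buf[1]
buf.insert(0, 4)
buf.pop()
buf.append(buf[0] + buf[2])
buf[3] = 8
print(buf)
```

[4, 9, 2, 8]

buf[-2] = buf[0]-buf[1] = 9-7 = 2 → [9, 2, 6]
insert 4 at 0 → [4, 9, 2, 6]
pop() removes 6 → [4, 9, 2]
append buf[0]+buf[2] = 4+2 = 6 → [4, 9, 2, 6]
buf[3] = 8 → [4, 9, 2, 8]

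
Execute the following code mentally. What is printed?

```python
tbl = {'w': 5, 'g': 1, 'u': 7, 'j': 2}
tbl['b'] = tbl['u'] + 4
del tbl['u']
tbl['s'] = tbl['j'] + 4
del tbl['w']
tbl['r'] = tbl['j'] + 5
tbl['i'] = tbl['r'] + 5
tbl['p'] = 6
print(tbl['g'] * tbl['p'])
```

6

tbl['b'] = tbl['u']+4 = 11 → {'w': 5, 'g': 1, 'u': 7, 'j': 2, 'b': 11}
del 'u' → {'w': 5, 'g': 1, 'j': 2, 'b': 11}
tbl['s'] = tbl['j']+4 = 6 → {'w': 5, 'g': 1, 'j': 2, 'b': 11, 's': 6}
del 'w' → {'g': 1, 'j': 2, 'b': 11, 's': 6}
tbl['r'] = tbl['j']+5 = 7 → {'g': 1, 'j': 2, 'b': 11, 's': 6, 'r': 7}
tbl['i'] = tbl['r']+5 = 12 → {'g': 1, 'j': 2, 'b': 11, 's': 6, 'r': 7, 'i': 12}
tbl['p'] = 6 → {'g': 1, 'j': 2, 'b': 11, 's': 6, 'r': 7, 'i': 12, 'p': 6}
tbl['g']*tbl['p'] = 1*6 = 6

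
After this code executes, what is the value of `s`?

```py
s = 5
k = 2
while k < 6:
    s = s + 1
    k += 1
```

9

k=2: s = 5+1 = 6
k=3: s = 6+1 = 7
k=4: s = 7+1 = 8
k=5: s = 8+1 = 9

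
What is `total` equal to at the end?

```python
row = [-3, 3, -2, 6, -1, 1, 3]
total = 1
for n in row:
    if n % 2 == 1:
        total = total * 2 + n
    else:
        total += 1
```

25

n=-3: odd, total = 1*2+(-3) = -1
n=3: odd, total = (-1)*2+3 = 1
n=-2: not odd, total = 1+1 = 2
n=6: not odd, total = 2+1 = 3
n=-1: odd, total = 3*2+(-1) = 5
n=1: odd, total = 5*2+1 = 11
n=3: odd, total = 11*2+3 = 25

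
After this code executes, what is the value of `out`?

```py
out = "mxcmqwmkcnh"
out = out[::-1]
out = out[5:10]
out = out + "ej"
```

reverse → 'hnckmwqmcxm'
slice [5:10] → 'wqmcx'
+ 'ej' → 'wqmcxej'

'wqmcxej'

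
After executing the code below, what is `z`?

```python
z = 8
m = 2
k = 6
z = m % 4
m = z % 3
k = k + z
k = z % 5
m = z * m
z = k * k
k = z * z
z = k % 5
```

1

z = 2%4 = 2
m = 2%3 = 2
k = 6+2 = 8
k = 2%5 = 2
m = 2*2 = 4
z = 2*2 = 4
k = 4*4 = 16
z = 16%5 = 1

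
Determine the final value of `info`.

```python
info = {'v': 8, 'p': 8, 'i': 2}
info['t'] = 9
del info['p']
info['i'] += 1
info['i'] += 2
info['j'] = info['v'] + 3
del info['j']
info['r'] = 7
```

{'v': 8, 'i': 5, 't': 9, 'r': 7}

info['t'] = 9 → {'v': 8, 'p': 8, 'i': 2, 't': 9}
del 'p' → {'v': 8, 'i': 2, 't': 9}
info['i'] = 2+1 = 3 → {'v': 8, 'i': 3, 't': 9}
info['i'] = 3+2 = 5 → {'v': 8, 'i': 5, 't': 9}
info['j'] = info['v']+3 = 11 → {'v': 8, 'i': 5, 't': 9, 'j': 11}
del 'j' → {'v': 8, 'i': 5, 't': 9}
info['r'] = 7 → {'v': 8, 'i': 5, 't': 9, 'r': 7}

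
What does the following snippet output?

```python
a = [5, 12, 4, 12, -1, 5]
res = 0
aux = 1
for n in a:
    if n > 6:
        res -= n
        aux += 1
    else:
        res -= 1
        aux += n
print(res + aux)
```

n=5: not >6, res = 0-1 = -1; aux=6
n=12: >6, res = (-1)-12 = -13; aux=7
n=4: not >6, res = (-13)-1 = -14; aux=11
n=12: >6, res = (-14)-12 = -26; aux=12
n=-1: not >6, res = (-26)-1 = -27; aux=11
n=5: not >6, res = (-27)-1 = -28; aux=16
res+aux = (-28)+16 = -12

-12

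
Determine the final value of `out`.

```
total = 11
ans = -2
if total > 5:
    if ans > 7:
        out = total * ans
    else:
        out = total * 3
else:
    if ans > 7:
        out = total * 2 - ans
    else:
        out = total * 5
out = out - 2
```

31

total=11, ans=-2
total > 5 is True; ans > 7 is False
→ out = total * 3 = 33
out = 33-2 = 31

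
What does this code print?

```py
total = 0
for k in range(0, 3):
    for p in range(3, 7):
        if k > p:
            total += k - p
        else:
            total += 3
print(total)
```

36

k=0,p=3: not 0>3, total = 0+3 = 3
k=0,p=4: not 0>4, total = 3+3 = 6
k=0,p=5: not 0>5, total = 6+3 = 9
k=0,p=6: not 0>6, total = 9+3 = 12
k=1,p=3: not 1>3, total = 12+3 = 15
k=1,p=4: not 1>4, total = 15+3 = 18
k=1,p=5: not 1>5, total = 18+3 = 21
k=1,p=6: not 1>6, total = 21+3 = 24
k=2,p=3: not 2>3, total = 24+3 = 27
k=2,p=4: not 2>4, total = 27+3 = 30
k=2,p=5: not 2>5, total = 30+3 = 33
k=2,p=6: not 2>6, total = 33+3 = 36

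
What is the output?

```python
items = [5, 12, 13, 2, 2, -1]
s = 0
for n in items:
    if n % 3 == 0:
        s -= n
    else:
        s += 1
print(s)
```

n=5: not %3==0, s = 0+1 = 1
n=12: %3==0, s = 1-12 = -11
n=13: not %3==0, s = (-11)+1 = -10
n=2: not %3==0, s = (-10)+1 = -9
n=2: not %3==0, s = (-9)+1 = -8
n=-1: not %3==0, s = (-8)+1 = -7

-7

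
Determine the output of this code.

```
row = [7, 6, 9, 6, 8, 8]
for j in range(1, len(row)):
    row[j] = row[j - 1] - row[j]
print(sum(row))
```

-66

j=1: row[1] = 7-6 = 1 → [7, 1, 9, 6, 8, 8]
j=2: row[2] = 1-9 = -8 → [7, 1, -8, 6, 8, 8]
j=3: row[3] = (-8)-6 = -14 → [7, 1, -8, -14, 8, 8]
j=4: row[4] = (-14)-8 = -22 → [7, 1, -8, -14, -22, 8]
j=5: row[5] = (-22)-8 = -30 → [7, 1, -8, -14, -22, -30]
sum = -66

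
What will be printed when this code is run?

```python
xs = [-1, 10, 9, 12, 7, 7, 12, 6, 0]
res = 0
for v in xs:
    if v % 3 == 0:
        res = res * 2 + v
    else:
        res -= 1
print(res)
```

220

v=-1: not %3==0, res = 0-1 = -1
v=10: not %3==0, res = (-1)-1 = -2
v=9: %3==0, res = (-2)*2+9 = 5
v=12: %3==0, res = 5*2+12 = 22
v=7: not %3==0, res = 22-1 = 21
v=7: not %3==0, res = 21-1 = 20
v=12: %3==0, res = 20*2+12 = 52
v=6: %3==0, res = 52*2+6 = 110
v=0: %3==0, res = 110*2+0 = 220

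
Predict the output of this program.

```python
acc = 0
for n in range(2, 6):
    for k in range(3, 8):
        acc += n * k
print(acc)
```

n=2,k=3: acc = 0+6 = 6
n=2,k=4: acc = 6+8 = 14
n=2,k=5: acc = 14+10 = 24
n=2,k=6: acc = 24+12 = 36
n=2,k=7: acc = 36+14 = 50
n=3,k=3: acc = 50+9 = 59
n=3,k=4: acc = 59+12 = 71
n=3,k=5: acc = 71+15 = 86
n=3,k=6: acc = 86+18 = 104
n=3,k=7: acc = 104+21 = 125
n=4,k=3: acc = 125+12 = 137
n=4,k=4: acc = 137+16 = 153
n=4,k=5: acc = 153+20 = 173
n=4,k=6: acc = 173+24 = 197
n=4,k=7: acc = 197+28 = 225
n=5,k=3: acc = 225+15 = 240
n=5,k=4: acc = 240+20 = 260
n=5,k=5: acc = 260+25 = 285
n=5,k=6: acc = 285+30 = 315
n=5,k=7: acc = 315+35 = 350

350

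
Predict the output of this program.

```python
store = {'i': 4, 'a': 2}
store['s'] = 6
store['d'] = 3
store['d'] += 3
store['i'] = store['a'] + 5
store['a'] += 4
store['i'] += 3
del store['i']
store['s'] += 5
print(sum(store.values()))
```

store['s'] = 6 → {'i': 4, 'a': 2, 's': 6}
store['d'] = 3 → {'i': 4, 'a': 2, 's': 6, 'd': 3}
store['d'] = 3+3 = 6 → {'i': 4, 'a': 2, 's': 6, 'd': 6}
store['i'] = store['a']+5 = 7 → {'i': 7, 'a': 2, 's': 6, 'd': 6}
store['a'] = 2+4 = 6 → {'i': 7, 'a': 6, 's': 6, 'd': 6}
store['i'] = 7+3 = 10 → {'i': 10, 'a': 6, 's': 6, 'd': 6}
del 'i' → {'a': 6, 's': 6, 'd': 6}
store['s'] = 6+5 = 11 → {'a': 6, 's': 11, 'd': 6}
sum of values = 23

23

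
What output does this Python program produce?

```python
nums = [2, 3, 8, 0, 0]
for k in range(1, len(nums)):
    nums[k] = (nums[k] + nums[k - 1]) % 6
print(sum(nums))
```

k=1: nums[1] = (3+2)%6 = 5 → [2, 5, 8, 0, 0]
k=2: nums[2] = (8+5)%6 = 1 → [2, 5, 1, 0, 0]
k=3: nums[3] = (0+1)%6 = 1 → [2, 5, 1, 1, 0]
k=4: nums[4] = (0+1)%6 = 1 → [2, 5, 1, 1, 1]
sum = 10

10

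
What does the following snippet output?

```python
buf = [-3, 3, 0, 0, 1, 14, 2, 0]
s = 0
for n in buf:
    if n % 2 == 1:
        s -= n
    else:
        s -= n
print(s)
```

-17

n=-3: odd, s = 0-(-3) = 3
n=3: odd, s = 3-3 = 0
n=0: not odd, s = 0-0 = 0
n=0: not odd, s = 0-0 = 0
n=1: odd, s = 0-1 = -1
n=14: not odd, s = (-1)-14 = -15
n=2: not odd, s = (-15)-2 = -17
n=0: not odd, s = (-17)-0 = -17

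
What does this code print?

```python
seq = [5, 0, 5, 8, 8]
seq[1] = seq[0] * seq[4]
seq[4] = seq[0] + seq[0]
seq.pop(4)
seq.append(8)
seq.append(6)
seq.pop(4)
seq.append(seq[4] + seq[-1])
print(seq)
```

seq[1] = seq[0]*seq[4] = 5*8 = 40 → [5, 40, 5, 8, 8]
seq[4] = seq[0]+seq[0] = 5+5 = 10 → [5, 40, 5, 8, 10]
pop(4) removes 10 → [5, 40, 5, 8]
append 8 → [5, 40, 5, 8, 8]
append 6 → [5, 40, 5, 8, 8, 6]
pop(4) removes 8 → [5, 40, 5, 8, 6]
append seq[4]+seq[-1] = 6+6 = 12 → [5, 40, 5, 8, 6, 12]

[5, 40, 5, 8, 6, 12]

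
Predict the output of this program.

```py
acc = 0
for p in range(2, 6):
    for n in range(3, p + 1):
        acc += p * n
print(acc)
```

97

p=3,n=3: acc = 0+9 = 9
p=4,n=3: acc = 9+12 = 21
p=4,n=4: acc = 21+16 = 37
p=5,n=3: acc = 37+15 = 52
p=5,n=4: acc = 52+20 = 72
p=5,n=5: acc = 72+25 = 97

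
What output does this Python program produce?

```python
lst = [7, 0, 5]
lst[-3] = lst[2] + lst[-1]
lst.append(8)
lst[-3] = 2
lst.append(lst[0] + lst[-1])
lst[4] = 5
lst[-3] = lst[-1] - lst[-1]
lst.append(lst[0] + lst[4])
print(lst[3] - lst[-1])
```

lst[-3] = lst[2]+lst[-1] = 5+5 = 10 → [10, 0, 5]
append 8 → [10, 0, 5, 8]
lst[-3] = 2 → [10, 2, 5, 8]
append lst[0]+lst[-1] = 10+8 = 18 → [10, 2, 5, 8, 18]
lst[4] = 5 → [10, 2, 5, 8, 5]
lst[-3] = lst[-1]-lst[-1] = 5-5 = 0 → [10, 2, 0, 8, 5]
append lst[0]+lst[4] = 10+5 = 15 → [10, 2, 0, 8, 5, 15]
lst[3]-lst[-1] = 8-15 = -7

-7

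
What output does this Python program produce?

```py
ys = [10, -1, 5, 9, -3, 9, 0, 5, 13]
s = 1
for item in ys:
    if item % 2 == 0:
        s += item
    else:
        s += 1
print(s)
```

18

item=10: even, s = 1+10 = 11
item=-1: not even, s = 11+1 = 12
item=5: not even, s = 12+1 = 13
item=9: not even, s = 13+1 = 14
item=-3: not even, s = 14+1 = 15
item=9: not even, s = 15+1 = 16
item=0: even, s = 16+0 = 16
item=5: not even, s = 16+1 = 17
item=13: not even, s = 17+1 = 18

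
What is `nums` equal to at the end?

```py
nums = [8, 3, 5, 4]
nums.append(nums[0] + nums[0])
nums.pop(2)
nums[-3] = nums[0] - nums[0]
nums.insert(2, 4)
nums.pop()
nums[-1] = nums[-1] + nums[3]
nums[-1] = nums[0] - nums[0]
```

[8, 0, 4, 0]

append nums[0]+nums[0] = 8+8 = 16 → [8, 3, 5, 4, 16]
pop(2) removes 5 → [8, 3, 4, 16]
nums[-3] = nums[0]-nums[0] = 8-8 = 0 → [8, 0, 4, 16]
insert 4 at 2 → [8, 0, 4, 4, 16]
pop() removes 16 → [8, 0, 4, 4]
nums[-1] = nums[-1]+nums[3] = 4+4 = 8 → [8, 0, 4, 8]
nums[-1] = nums[0]-nums[0] = 8-8 = 0 → [8, 0, 4, 0]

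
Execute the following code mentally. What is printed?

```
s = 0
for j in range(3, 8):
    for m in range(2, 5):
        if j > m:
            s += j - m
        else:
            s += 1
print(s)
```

j=3,m=2: 3>2, s = 0+1 = 1
j=3,m=3: not 3>3, s = 1+1 = 2
j=3,m=4: not 3>4, s = 2+1 = 3
j=4,m=2: 4>2, s = 3+2 = 5
j=4,m=3: 4>3, s = 5+1 = 6
j=4,m=4: not 4>4, s = 6+1 = 7
j=5,m=2: 5>2, s = 7+3 = 10
j=5,m=3: 5>3, s = 10+2 = 12
j=5,m=4: 5>4, s = 12+1 = 13
j=6,m=2: 6>2, s = 13+4 = 17
j=6,m=3: 6>3, s = 17+3 = 20
j=6,m=4: 6>4, s = 20+2 = 22
j=7,m=2: 7>2, s = 22+5 = 27
j=7,m=3: 7>3, s = 27+4 = 31
j=7,m=4: 7>4, s = 31+3 = 34

34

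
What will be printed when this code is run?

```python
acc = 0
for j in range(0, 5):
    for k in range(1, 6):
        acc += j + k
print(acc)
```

125

j=0,k=1: acc = 0+1 = 1
j=0,k=2: acc = 1+2 = 3
j=0,k=3: acc = 3+3 = 6
j=0,k=4: acc = 6+4 = 10
j=0,k=5: acc = 10+5 = 15
j=1,k=1: acc = 15+2 = 17
j=1,k=2: acc = 17+3 = 20
j=1,k=3: acc = 20+4 = 24
j=1,k=4: acc = 24+5 = 29
j=1,k=5: acc = 29+6 = 35
j=2,k=1: acc = 35+3 = 38
j=2,k=2: acc = 38+4 = 42
j=2,k=3: acc = 42+5 = 47
j=2,k=4: acc = 47+6 = 53
j=2,k=5: acc = 53+7 = 60
j=3,k=1: acc = 60+4 = 64
j=3,k=2: acc = 64+5 = 69
j=3,k=3: acc = 69+6 = 75
j=3,k=4: acc = 75+7 = 82
j=3,k=5: acc = 82+8 = 90
j=4,k=1: acc = 90+5 = 95
j=4,k=2: acc = 95+6 = 101
j=4,k=3: acc = 101+7 = 108
j=4,k=4: acc = 108+8 = 116
j=4,k=5: acc = 116+9 = 125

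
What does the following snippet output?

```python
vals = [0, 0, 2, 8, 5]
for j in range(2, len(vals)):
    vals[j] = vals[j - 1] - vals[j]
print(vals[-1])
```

-15

j=2: vals[2] = 0-2 = -2 → [0, 0, -2, 8, 5]
j=3: vals[3] = (-2)-8 = -10 → [0, 0, -2, -10, 5]
j=4: vals[4] = (-10)-5 = -15 → [0, 0, -2, -10, -15]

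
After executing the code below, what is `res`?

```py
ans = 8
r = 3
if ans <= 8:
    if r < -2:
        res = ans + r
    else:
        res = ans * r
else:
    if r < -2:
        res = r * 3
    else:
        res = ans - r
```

ans=8, r=3
ans <= 8 is True; r < -2 is False
→ res = ans * r = 24

24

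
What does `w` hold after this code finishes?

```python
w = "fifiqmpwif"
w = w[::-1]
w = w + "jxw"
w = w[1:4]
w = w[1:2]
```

reverse → 'fiwpmqifif'
+ 'jxw' → 'fiwpmqififjxw'
slice [1:4] → 'iwp'
slice [1:2] → 'w'

'w'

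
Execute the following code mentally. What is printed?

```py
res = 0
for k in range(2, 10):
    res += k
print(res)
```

k=2: res = 0+2 = 2
k=3: res = 2+3 = 5
k=4: res = 5+4 = 9
k=5: res = 9+5 = 14
k=6: res = 14+6 = 20
k=7: res = 20+7 = 27
k=8: res = 27+8 = 35
k=9: res = 35+9 = 44

44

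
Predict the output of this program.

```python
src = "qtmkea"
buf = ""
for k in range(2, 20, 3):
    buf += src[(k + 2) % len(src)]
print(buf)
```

etetet

k=2: add src[4]='e' → 'e'
k=5: add src[1]='t' → 'et'
k=8: add src[4]='e' → 'ete'
k=11: add src[1]='t' → 'etet'
k=14: add src[4]='e' → 'etete'
k=17: add src[1]='t' → 'etetet'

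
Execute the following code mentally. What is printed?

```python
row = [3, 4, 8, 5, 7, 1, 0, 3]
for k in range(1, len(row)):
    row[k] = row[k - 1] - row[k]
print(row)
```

[3, -1, -9, -14, -21, -22, -22, -25]

k=1: row[1] = 3-4 = -1 → [3, -1, 8, 5, 7, 1, 0, 3]
k=2: row[2] = (-1)-8 = -9 → [3, -1, -9, 5, 7, 1, 0, 3]
k=3: row[3] = (-9)-5 = -14 → [3, -1, -9, -14, 7, 1, 0, 3]
k=4: row[4] = (-14)-7 = -21 → [3, -1, -9, -14, -21, 1, 0, 3]
k=5: row[5] = (-21)-1 = -22 → [3, -1, -9, -14, -21, -22, 0, 3]
k=6: row[6] = (-22)-0 = -22 → [3, -1, -9, -14, -21, -22, -22, 3]
k=7: row[7] = (-22)-3 = -25 → [3, -1, -9, -14, -21, -22, -22, -25]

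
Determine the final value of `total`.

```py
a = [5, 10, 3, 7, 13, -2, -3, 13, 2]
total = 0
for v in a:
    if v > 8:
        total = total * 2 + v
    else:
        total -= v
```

v=5: not >8, total = 0-5 = -5
v=10: >8, total = (-5)*2+10 = 0
v=3: not >8, total = 0-3 = -3
v=7: not >8, total = (-3)-7 = -10
v=13: >8, total = (-10)*2+13 = -7
v=-2: not >8, total = (-7)-(-2) = -5
v=-3: not >8, total = (-5)-(-3) = -2
v=13: >8, total = (-2)*2+13 = 9
v=2: not >8, total = 9-2 = 7

7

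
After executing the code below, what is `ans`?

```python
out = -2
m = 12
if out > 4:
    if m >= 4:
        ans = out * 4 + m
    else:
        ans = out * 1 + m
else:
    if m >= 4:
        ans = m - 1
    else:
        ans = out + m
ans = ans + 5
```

out=-2, m=12
out > 4 is False; m >= 4 is True
→ ans = m - 1 = 11
ans = 11+5 = 16

16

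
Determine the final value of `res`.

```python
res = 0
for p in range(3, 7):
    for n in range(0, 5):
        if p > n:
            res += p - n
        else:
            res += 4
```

p=3,n=0: 3>0, res = 0+3 = 3
p=3,n=1: 3>1, res = 3+2 = 5
p=3,n=2: 3>2, res = 5+1 = 6
p=3,n=3: not 3>3, res = 6+4 = 10
p=3,n=4: not 3>4, res = 10+4 = 14
p=4,n=0: 4>0, res = 14+4 = 18
p=4,n=1: 4>1, res = 18+3 = 21
p=4,n=2: 4>2, res = 21+2 = 23
p=4,n=3: 4>3, res = 23+1 = 24
p=4,n=4: not 4>4, res = 24+4 = 28
p=5,n=0: 5>0, res = 28+5 = 33
p=5,n=1: 5>1, res = 33+4 = 37
p=5,n=2: 5>2, res = 37+3 = 40
p=5,n=3: 5>3, res = 40+2 = 42
p=5,n=4: 5>4, res = 42+1 = 43
p=6,n=0: 6>0, res = 43+6 = 49
p=6,n=1: 6>1, res = 49+5 = 54
p=6,n=2: 6>2, res = 54+4 = 58
p=6,n=3: 6>3, res = 58+3 = 61
p=6,n=4: 6>4, res = 61+2 = 63

63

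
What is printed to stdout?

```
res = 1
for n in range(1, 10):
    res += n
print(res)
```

46

n=1: res = 1+1 = 2
n=2: res = 2+2 = 4
n=3: res = 4+3 = 7
n=4: res = 7+4 = 11
n=5: res = 11+5 = 16
n=6: res = 16+6 = 22
n=7: res = 22+7 = 29
n=8: res = 29+8 = 37
n=9: res = 37+9 = 46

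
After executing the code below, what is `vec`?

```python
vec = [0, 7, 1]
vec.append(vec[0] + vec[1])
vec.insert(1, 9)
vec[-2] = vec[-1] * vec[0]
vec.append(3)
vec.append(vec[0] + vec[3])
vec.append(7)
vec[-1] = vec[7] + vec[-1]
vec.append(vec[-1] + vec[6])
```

[0, 9, 7, 0, 7, 3, 0, 14, 14]

append vec[0]+vec[1] = 0+7 = 7 → [0, 7, 1, 7]
insert 9 at 1 → [0, 9, 7, 1, 7]
vec[-2] = vec[-1]*vec[0] = 7*0 = 0 → [0, 9, 7, 0, 7]
append 3 → [0, 9, 7, 0, 7, 3]
append vec[0]+vec[3] = 0+0 = 0 → [0, 9, 7, 0, 7, 3, 0]
append 7 → [0, 9, 7, 0, 7, 3, 0, 7]
vec[-1] = vec[7]+vec[-1] = 7+7 = 14 → [0, 9, 7, 0, 7, 3, 0, 14]
append vec[-1]+vec[6] = 14+0 = 14 → [0, 9, 7, 0, 7, 3, 0, 14, 14]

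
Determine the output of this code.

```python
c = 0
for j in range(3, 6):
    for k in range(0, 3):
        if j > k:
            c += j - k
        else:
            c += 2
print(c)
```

27

j=3,k=0: 3>0, c = 0+3 = 3
j=3,k=1: 3>1, c = 3+2 = 5
j=3,k=2: 3>2, c = 5+1 = 6
j=4,k=0: 4>0, c = 6+4 = 10
j=4,k=1: 4>1, c = 10+3 = 13
j=4,k=2: 4>2, c = 13+2 = 15
j=5,k=0: 5>0, c = 15+5 = 20
j=5,k=1: 5>1, c = 20+4 = 24
j=5,k=2: 5>2, c = 24+3 = 27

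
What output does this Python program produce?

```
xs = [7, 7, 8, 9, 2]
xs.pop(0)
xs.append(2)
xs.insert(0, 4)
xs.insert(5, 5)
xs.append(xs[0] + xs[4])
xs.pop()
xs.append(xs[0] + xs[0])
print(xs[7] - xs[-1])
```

pop(0) removes 7 → [7, 8, 9, 2]
append 2 → [7, 8, 9, 2, 2]
insert 4 at 0 → [4, 7, 8, 9, 2, 2]
insert 5 at 5 → [4, 7, 8, 9, 2, 5, 2]
append xs[0]+xs[4] = 4+2 = 6 → [4, 7, 8, 9, 2, 5, 2, 6]
pop() removes 6 → [4, 7, 8, 9, 2, 5, 2]
append xs[0]+xs[0] = 4+4 = 8 → [4, 7, 8, 9, 2, 5, 2, 8]
xs[7]-xs[-1] = 8-8 = 0

0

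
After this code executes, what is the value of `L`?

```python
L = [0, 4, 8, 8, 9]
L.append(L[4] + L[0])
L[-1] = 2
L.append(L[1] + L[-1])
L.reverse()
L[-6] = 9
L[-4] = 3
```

[6, 9, 9, 3, 8, 4, 0]

append L[4]+L[0] = 9+0 = 9 → [0, 4, 8, 8, 9, 9]
L[-1] = 2 → [0, 4, 8, 8, 9, 2]
append L[1]+L[-1] = 4+2 = 6 → [0, 4, 8, 8, 9, 2, 6]
reverse → [6, 2, 9, 8, 8, 4, 0]
L[-6] = 9 → [6, 9, 9, 8, 8, 4, 0]
L[-4] = 3 → [6, 9, 9, 3, 8, 4, 0]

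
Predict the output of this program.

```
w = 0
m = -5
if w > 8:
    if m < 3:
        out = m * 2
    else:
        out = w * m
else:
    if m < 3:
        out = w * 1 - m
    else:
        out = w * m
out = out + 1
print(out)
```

w=0, m=-5
w > 8 is False; m < 3 is True
→ out = w * 1 - m = 5
out = 5+1 = 6

6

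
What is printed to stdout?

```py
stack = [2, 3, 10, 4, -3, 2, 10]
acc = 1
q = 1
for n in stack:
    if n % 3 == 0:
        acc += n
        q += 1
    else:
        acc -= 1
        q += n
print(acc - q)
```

-35

n=2: not %3==0, acc = 1-1 = 0; q=3
n=3: %3==0, acc = 0+3 = 3; q=4
n=10: not %3==0, acc = 3-1 = 2; q=14
n=4: not %3==0, acc = 2-1 = 1; q=18
n=-3: %3==0, acc = 1+(-3) = -2; q=19
n=2: not %3==0, acc = (-2)-1 = -3; q=21
n=10: not %3==0, acc = (-3)-1 = -4; q=31
acc-q = (-4)-31 = -35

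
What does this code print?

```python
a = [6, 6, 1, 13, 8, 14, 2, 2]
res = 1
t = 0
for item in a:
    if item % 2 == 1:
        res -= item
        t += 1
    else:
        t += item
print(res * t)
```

-520

item=6: not odd; t=6
item=6: not odd; t=12
item=1: odd, res = 1-1 = 0; t=13
item=13: odd, res = 0-13 = -13; t=14
item=8: not odd; t=22
item=14: not odd; t=36
item=2: not odd; t=38
item=2: not odd; t=40
res*t = (-13)*40 = -520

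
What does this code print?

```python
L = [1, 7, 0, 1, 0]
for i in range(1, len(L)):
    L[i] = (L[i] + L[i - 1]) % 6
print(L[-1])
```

i=1: L[1] = (7+1)%6 = 2 → [1, 2, 0, 1, 0]
i=2: L[2] = (0+2)%6 = 2 → [1, 2, 2, 1, 0]
i=3: L[3] = (1+2)%6 = 3 → [1, 2, 2, 3, 0]
i=4: L[4] = (0+3)%6 = 3 → [1, 2, 2, 3, 3]

3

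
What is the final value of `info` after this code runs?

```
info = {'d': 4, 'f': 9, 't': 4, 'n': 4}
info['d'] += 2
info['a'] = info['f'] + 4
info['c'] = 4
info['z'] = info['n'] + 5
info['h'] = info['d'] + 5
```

{'d': 6, 'f': 9, 't': 4, 'n': 4, 'a': 13, 'c': 4, 'z': 9, 'h': 11}

info['d'] = 4+2 = 6 → {'d': 6, 'f': 9, 't': 4, 'n': 4}
info['a'] = info['f']+4 = 13 → {'d': 6, 'f': 9, 't': 4, 'n': 4, 'a': 13}
info['c'] = 4 → {'d': 6, 'f': 9, 't': 4, 'n': 4, 'a': 13, 'c': 4}
info['z'] = info['n']+5 = 9 → {'d': 6, 'f': 9, 't': 4, 'n': 4, 'a': 13, 'c': 4, 'z': 9}
info['h'] = info['d']+5 = 11 → {'d': 6, 'f': 9, 't': 4, 'n': 4, 'a': 13, 'c': 4, 'z': 9, 'h': 11}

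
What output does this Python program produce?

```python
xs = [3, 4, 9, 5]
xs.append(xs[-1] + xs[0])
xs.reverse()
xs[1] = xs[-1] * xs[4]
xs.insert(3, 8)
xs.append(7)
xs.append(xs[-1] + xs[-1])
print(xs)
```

append xs[-1]+xs[0] = 5+3 = 8 → [3, 4, 9, 5, 8]
reverse → [8, 5, 9, 4, 3]
xs[1] = xs[-1]*xs[4] = 3*3 = 9 → [8, 9, 9, 4, 3]
insert 8 at 3 → [8, 9, 9, 8, 4, 3]
append 7 → [8, 9, 9, 8, 4, 3, 7]
append xs[-1]+xs[-1] = 7+7 = 14 → [8, 9, 9, 8, 4, 3, 7, 14]

[8, 9, 9, 8, 4, 3, 7, 14]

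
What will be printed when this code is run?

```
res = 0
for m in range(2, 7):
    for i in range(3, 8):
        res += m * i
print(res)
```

500

m=2,i=3: res = 0+6 = 6
m=2,i=4: res = 6+8 = 14
m=2,i=5: res = 14+10 = 24
m=2,i=6: res = 24+12 = 36
m=2,i=7: res = 36+14 = 50
m=3,i=3: res = 50+9 = 59
m=3,i=4: res = 59+12 = 71
m=3,i=5: res = 71+15 = 86
m=3,i=6: res = 86+18 = 104
m=3,i=7: res = 104+21 = 125
m=4,i=3: res = 125+12 = 137
m=4,i=4: res = 137+16 = 153
m=4,i=5: res = 153+20 = 173
m=4,i=6: res = 173+24 = 197
m=4,i=7: res = 197+28 = 225
m=5,i=3: res = 225+15 = 240
m=5,i=4: res = 240+20 = 260
m=5,i=5: res = 260+25 = 285
m=5,i=6: res = 285+30 = 315
m=5,i=7: res = 315+35 = 350
m=6,i=3: res = 350+18 = 368
m=6,i=4: res = 368+24 = 392
m=6,i=5: res = 392+30 = 422
m=6,i=6: res = 422+36 = 458
m=6,i=7: res = 458+42 = 500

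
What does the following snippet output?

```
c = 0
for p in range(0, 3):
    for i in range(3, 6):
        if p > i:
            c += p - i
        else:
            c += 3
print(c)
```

p=0,i=3: not 0>3, c = 0+3 = 3
p=0,i=4: not 0>4, c = 3+3 = 6
p=0,i=5: not 0>5, c = 6+3 = 9
p=1,i=3: not 1>3, c = 9+3 = 12
p=1,i=4: not 1>4, c = 12+3 = 15
p=1,i=5: not 1>5, c = 15+3 = 18
p=2,i=3: not 2>3, c = 18+3 = 21
p=2,i=4: not 2>4, c = 21+3 = 24
p=2,i=5: not 2>5, c = 24+3 = 27

27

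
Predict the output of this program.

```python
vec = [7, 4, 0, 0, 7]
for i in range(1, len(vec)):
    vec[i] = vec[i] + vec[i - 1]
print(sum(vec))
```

i=1: vec[1] = 4+7 = 11 → [7, 11, 0, 0, 7]
i=2: vec[2] = 0+11 = 11 → [7, 11, 11, 0, 7]
i=3: vec[3] = 0+11 = 11 → [7, 11, 11, 11, 7]
i=4: vec[4] = 7+11 = 18 → [7, 11, 11, 11, 18]
sum = 58

58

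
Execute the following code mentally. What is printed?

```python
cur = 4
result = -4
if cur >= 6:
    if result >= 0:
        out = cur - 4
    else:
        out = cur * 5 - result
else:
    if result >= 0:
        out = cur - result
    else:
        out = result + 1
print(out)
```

cur=4, result=-4
cur >= 6 is False; result >= 0 is False
→ out = result + 1 = -3

-3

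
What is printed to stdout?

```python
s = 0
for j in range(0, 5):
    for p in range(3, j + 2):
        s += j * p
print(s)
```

j=2,p=3: s = 0+6 = 6
j=3,p=3: s = 6+9 = 15
j=3,p=4: s = 15+12 = 27
j=4,p=3: s = 27+12 = 39
j=4,p=4: s = 39+16 = 55
j=4,p=5: s = 55+20 = 75

75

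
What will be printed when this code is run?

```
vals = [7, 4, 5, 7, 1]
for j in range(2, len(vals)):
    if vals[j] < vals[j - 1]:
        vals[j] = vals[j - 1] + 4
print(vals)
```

j=2: 5>=4, unchanged → [7, 4, 5, 7, 1]
j=3: 7>=5, unchanged → [7, 4, 5, 7, 1]
j=4: 1<7, vals[4] = 7+4 = 11 → [7, 4, 5, 7, 11]

[7, 4, 5, 7, 11]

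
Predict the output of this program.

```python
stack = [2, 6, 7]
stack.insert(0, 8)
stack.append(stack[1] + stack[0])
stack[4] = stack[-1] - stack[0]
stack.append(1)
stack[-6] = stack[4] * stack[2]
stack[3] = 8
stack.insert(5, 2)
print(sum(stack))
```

insert 8 at 0 → [8, 2, 6, 7]
append stack[1]+stack[0] = 2+8 = 10 → [8, 2, 6, 7, 10]
stack[4] = stack[-1]-stack[0] = 10-8 = 2 → [8, 2, 6, 7, 2]
append 1 → [8, 2, 6, 7, 2, 1]
stack[-6] = stack[4]*stack[2] = 2*6 = 12 → [12, 2, 6, 7, 2, 1]
stack[3] = 8 → [12, 2, 6, 8, 2, 1]
insert 2 at 5 → [12, 2, 6, 8, 2, 2, 1]
sum = 33

33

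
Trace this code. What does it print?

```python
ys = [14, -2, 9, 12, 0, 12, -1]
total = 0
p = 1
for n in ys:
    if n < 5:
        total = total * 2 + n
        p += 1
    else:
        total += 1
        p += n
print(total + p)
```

60

n=14: not <5, total = 0+1 = 1; p=15
n=-2: <5, total = 1*2+(-2) = 0; p=16
n=9: not <5, total = 0+1 = 1; p=25
n=12: not <5, total = 1+1 = 2; p=37
n=0: <5, total = 2*2+0 = 4; p=38
n=12: not <5, total = 4+1 = 5; p=50
n=-1: <5, total = 5*2+(-1) = 9; p=51
total+p = 9+51 = 60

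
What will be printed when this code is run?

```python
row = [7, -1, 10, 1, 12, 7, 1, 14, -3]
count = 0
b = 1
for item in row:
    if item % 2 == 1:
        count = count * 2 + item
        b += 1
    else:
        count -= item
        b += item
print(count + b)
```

item=7: odd, count = 0*2+7 = 7; b=2
item=-1: odd, count = 7*2+(-1) = 13; b=3
item=10: not odd, count = 13-10 = 3; b=13
item=1: odd, count = 3*2+1 = 7; b=14
item=12: not odd, count = 7-12 = -5; b=26
item=7: odd, count = (-5)*2+7 = -3; b=27
item=1: odd, count = (-3)*2+1 = -5; b=28
item=14: not odd, count = (-5)-14 = -19; b=42
item=-3: odd, count = (-19)*2+(-3) = -41; b=43
count+b = (-41)+43 = 2

2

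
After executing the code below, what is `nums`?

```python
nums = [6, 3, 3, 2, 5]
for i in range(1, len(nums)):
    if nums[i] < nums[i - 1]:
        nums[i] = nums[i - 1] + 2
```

i=1: 3<6, nums[1] = 6+2 = 8 → [6, 8, 3, 2, 5]
i=2: 3<8, nums[2] = 8+2 = 10 → [6, 8, 10, 2, 5]
i=3: 2<10, nums[3] = 10+2 = 12 → [6, 8, 10, 12, 5]
i=4: 5<12, nums[4] = 12+2 = 14 → [6, 8, 10, 12, 14]

[6, 8, 10, 12, 14]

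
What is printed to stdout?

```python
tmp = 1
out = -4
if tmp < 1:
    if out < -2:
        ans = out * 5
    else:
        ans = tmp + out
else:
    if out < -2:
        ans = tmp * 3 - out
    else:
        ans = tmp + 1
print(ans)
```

tmp=1, out=-4
tmp < 1 is False; out < -2 is True
→ ans = tmp * 3 - out = 7

7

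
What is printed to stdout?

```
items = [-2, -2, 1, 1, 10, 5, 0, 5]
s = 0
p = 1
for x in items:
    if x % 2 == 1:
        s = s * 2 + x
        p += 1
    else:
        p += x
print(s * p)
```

297

x=-2: not odd; p=-1
x=-2: not odd; p=-3
x=1: odd, s = 0*2+1 = 1; p=-2
x=1: odd, s = 1*2+1 = 3; p=-1
x=10: not odd; p=9
x=5: odd, s = 3*2+5 = 11; p=10
x=0: not odd; p=10
x=5: odd, s = 11*2+5 = 27; p=11
s*p = 27*11 = 297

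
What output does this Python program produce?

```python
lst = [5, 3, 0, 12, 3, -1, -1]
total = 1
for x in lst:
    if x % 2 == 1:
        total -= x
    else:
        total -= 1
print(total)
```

-10

x=5: odd, total = 1-5 = -4
x=3: odd, total = (-4)-3 = -7
x=0: not odd, total = (-7)-1 = -8
x=12: not odd, total = (-8)-1 = -9
x=3: odd, total = (-9)-3 = -12
x=-1: odd, total = (-12)-(-1) = -11
x=-1: odd, total = (-11)-(-1) = -10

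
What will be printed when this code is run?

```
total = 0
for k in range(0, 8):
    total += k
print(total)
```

k=0: total = 0+0 = 0
k=1: total = 0+1 = 1
k=2: total = 1+2 = 3
k=3: total = 3+3 = 6
k=4: total = 6+4 = 10
k=5: total = 10+5 = 15
k=6: total = 15+6 = 21
k=7: total = 21+7 = 28

28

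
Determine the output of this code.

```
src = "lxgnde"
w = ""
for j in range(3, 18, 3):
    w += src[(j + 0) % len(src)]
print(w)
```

nlnln

j=3: add src[3]='n' → 'n'
j=6: add src[0]='l' → 'nl'
j=9: add src[3]='n' → 'nln'
j=12: add src[0]='l' → 'nlnl'
j=15: add src[3]='n' → 'nlnln'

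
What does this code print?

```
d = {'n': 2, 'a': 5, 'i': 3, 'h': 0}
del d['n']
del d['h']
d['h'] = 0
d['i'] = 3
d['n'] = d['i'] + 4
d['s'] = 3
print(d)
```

{'a': 5, 'i': 3, 'h': 0, 'n': 7, 's': 3}

del 'n' → {'a': 5, 'i': 3, 'h': 0}
del 'h' → {'a': 5, 'i': 3}
d['h'] = 0 → {'a': 5, 'i': 3, 'h': 0}
d['i'] = 3 → {'a': 5, 'i': 3, 'h': 0}
d['n'] = d['i']+4 = 7 → {'a': 5, 'i': 3, 'h': 0, 'n': 7}
d['s'] = 3 → {'a': 5, 'i': 3, 'h': 0, 'n': 7, 's': 3}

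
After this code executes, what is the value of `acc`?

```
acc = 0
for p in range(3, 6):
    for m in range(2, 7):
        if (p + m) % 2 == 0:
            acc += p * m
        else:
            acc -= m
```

p=3,m=2: odd sum, acc = 0-2 = -2
p=3,m=3: even sum, acc = (-2)+9 = 7
p=3,m=4: odd sum, acc = 7-4 = 3
p=3,m=5: even sum, acc = 3+15 = 18
p=3,m=6: odd sum, acc = 18-6 = 12
p=4,m=2: even sum, acc = 12+8 = 20
p=4,m=3: odd sum, acc = 20-3 = 17
p=4,m=4: even sum, acc = 17+16 = 33
p=4,m=5: odd sum, acc = 33-5 = 28
p=4,m=6: even sum, acc = 28+24 = 52
p=5,m=2: odd sum, acc = 52-2 = 50
p=5,m=3: even sum, acc = 50+15 = 65
p=5,m=4: odd sum, acc = 65-4 = 61
p=5,m=5: even sum, acc = 61+25 = 86
p=5,m=6: odd sum, acc = 86-6 = 80

80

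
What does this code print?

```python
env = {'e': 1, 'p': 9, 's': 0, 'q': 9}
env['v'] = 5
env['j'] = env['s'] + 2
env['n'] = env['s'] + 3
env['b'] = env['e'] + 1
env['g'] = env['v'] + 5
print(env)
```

env['v'] = 5 → {'e': 1, 'p': 9, 's': 0, 'q': 9, 'v': 5}
env['j'] = env['s']+2 = 2 → {'e': 1, 'p': 9, 's': 0, 'q': 9, 'v': 5, 'j': 2}
env['n'] = env['s']+3 = 3 → {'e': 1, 'p': 9, 's': 0, 'q': 9, 'v': 5, 'j': 2, 'n': 3}
env['b'] = env['e']+1 = 2 → {'e': 1, 'p': 9, 's': 0, 'q': 9, 'v': 5, 'j': 2, 'n': 3, 'b': 2}
env['g'] = env['v']+5 = 10 → {'e': 1, 'p': 9, 's': 0, 'q': 9, 'v': 5, 'j': 2, 'n': 3, 'b': 2, 'g': 10}

{'e': 1, 'p': 9, 's': 0, 'q': 9, 'v': 5, 'j': 2, 'n': 3, 'b': 2, 'g': 10}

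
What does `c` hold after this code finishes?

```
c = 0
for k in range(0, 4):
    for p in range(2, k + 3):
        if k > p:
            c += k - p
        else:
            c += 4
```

k=0,p=2: not 0>2, c = 0+4 = 4
k=1,p=2: not 1>2, c = 4+4 = 8
k=1,p=3: not 1>3, c = 8+4 = 12
k=2,p=2: not 2>2, c = 12+4 = 16
k=2,p=3: not 2>3, c = 16+4 = 20
k=2,p=4: not 2>4, c = 20+4 = 24
k=3,p=2: 3>2, c = 24+1 = 25
k=3,p=3: not 3>3, c = 25+4 = 29
k=3,p=4: not 3>4, c = 29+4 = 33
k=3,p=5: not 3>5, c = 33+4 = 37

37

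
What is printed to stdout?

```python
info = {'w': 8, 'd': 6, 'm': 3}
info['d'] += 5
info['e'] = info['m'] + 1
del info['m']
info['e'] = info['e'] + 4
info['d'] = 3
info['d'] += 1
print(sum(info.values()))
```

info['d'] = 6+5 = 11 → {'w': 8, 'd': 11, 'm': 3}
info['e'] = info['m']+1 = 4 → {'w': 8, 'd': 11, 'm': 3, 'e': 4}
del 'm' → {'w': 8, 'd': 11, 'e': 4}
info['e'] = info['e']+4 = 8 → {'w': 8, 'd': 11, 'e': 8}
info['d'] = 3 → {'w': 8, 'd': 3, 'e': 8}
info['d'] = 3+1 = 4 → {'w': 8, 'd': 4, 'e': 8}
sum of values = 20

20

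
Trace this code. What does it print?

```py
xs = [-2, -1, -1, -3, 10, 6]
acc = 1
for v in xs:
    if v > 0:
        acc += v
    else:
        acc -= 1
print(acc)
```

v=-2: not >0, acc = 1-1 = 0
v=-1: not >0, acc = 0-1 = -1
v=-1: not >0, acc = (-1)-1 = -2
v=-3: not >0, acc = (-2)-1 = -3
v=10: >0, acc = (-3)+10 = 7
v=6: >0, acc = 7+6 = 13

13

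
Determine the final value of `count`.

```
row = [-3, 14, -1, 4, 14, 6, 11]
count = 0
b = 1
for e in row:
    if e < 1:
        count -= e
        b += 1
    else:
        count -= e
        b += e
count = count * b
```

e=-3: <1, count = 0-(-3) = 3; b=2
e=14: not <1, count = 3-14 = -11; b=16
e=-1: <1, count = (-11)-(-1) = -10; b=17
e=4: not <1, count = (-10)-4 = -14; b=21
e=14: not <1, count = (-14)-14 = -28; b=35
e=6: not <1, count = (-28)-6 = -34; b=41
e=11: not <1, count = (-34)-11 = -45; b=52
count*b = (-45)*52 = -2340

-2340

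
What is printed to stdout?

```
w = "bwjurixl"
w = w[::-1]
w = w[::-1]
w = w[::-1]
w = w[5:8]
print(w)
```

jwb

reverse → 'lxirujwb'
reverse → 'bwjurixl'
reverse → 'lxirujwb'
slice [5:8] → 'jwb'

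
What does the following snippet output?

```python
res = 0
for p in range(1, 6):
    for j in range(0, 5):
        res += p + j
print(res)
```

p=1,j=0: res = 0+1 = 1
p=1,j=1: res = 1+2 = 3
p=1,j=2: res = 3+3 = 6
p=1,j=3: res = 6+4 = 10
p=1,j=4: res = 10+5 = 15
p=2,j=0: res = 15+2 = 17
p=2,j=1: res = 17+3 = 20
p=2,j=2: res = 20+4 = 24
p=2,j=3: res = 24+5 = 29
p=2,j=4: res = 29+6 = 35
p=3,j=0: res = 35+3 = 38
p=3,j=1: res = 38+4 = 42
p=3,j=2: res = 42+5 = 47
p=3,j=3: res = 47+6 = 53
p=3,j=4: res = 53+7 = 60
p=4,j=0: res = 60+4 = 64
p=4,j=1: res = 64+5 = 69
p=4,j=2: res = 69+6 = 75
p=4,j=3: res = 75+7 = 82
p=4,j=4: res = 82+8 = 90
p=5,j=0: res = 90+5 = 95
p=5,j=1: res = 95+6 = 101
p=5,j=2: res = 101+7 = 108
p=5,j=3: res = 108+8 = 116
p=5,j=4: res = 116+9 = 125

125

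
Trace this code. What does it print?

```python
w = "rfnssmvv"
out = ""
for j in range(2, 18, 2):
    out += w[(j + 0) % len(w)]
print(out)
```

j=2: add w[2]='n' → 'n'
j=4: add w[4]='s' → 'ns'
j=6: add w[6]='v' → 'nsv'
j=8: add w[0]='r' → 'nsvr'
j=10: add w[2]='n' → 'nsvrn'
j=12: add w[4]='s' → 'nsvrns'
j=14: add w[6]='v' → 'nsvrnsv'
j=16: add w[0]='r' → 'nsvrnsvr'

nsvrnsvr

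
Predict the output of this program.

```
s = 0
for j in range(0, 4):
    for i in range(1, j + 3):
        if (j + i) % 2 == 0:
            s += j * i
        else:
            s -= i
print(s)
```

j=0,i=1: odd sum, s = 0-1 = -1
j=0,i=2: even sum, s = (-1)+0 = -1
j=1,i=1: even sum, s = (-1)+1 = 0
j=1,i=2: odd sum, s = 0-2 = -2
j=1,i=3: even sum, s = (-2)+3 = 1
j=2,i=1: odd sum, s = 1-1 = 0
j=2,i=2: even sum, s = 0+4 = 4
j=2,i=3: odd sum, s = 4-3 = 1
j=2,i=4: even sum, s = 1+8 = 9
j=3,i=1: even sum, s = 9+3 = 12
j=3,i=2: odd sum, s = 12-2 = 10
j=3,i=3: even sum, s = 10+9 = 19
j=3,i=4: odd sum, s = 19-4 = 15
j=3,i=5: even sum, s = 15+15 = 30

30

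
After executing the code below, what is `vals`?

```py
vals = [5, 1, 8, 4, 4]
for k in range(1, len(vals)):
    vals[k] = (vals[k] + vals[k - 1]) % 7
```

[5, 6, 0, 4, 1]

k=1: vals[1] = (1+5)%7 = 6 → [5, 6, 8, 4, 4]
k=2: vals[2] = (8+6)%7 = 0 → [5, 6, 0, 4, 4]
k=3: vals[3] = (4+0)%7 = 4 → [5, 6, 0, 4, 4]
k=4: vals[4] = (4+4)%7 = 1 → [5, 6, 0, 4, 1]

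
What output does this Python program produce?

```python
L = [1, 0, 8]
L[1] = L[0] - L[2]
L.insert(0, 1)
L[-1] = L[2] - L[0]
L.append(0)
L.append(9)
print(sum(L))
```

L[1] = L[0]-L[2] = 1-8 = -7 → [1, -7, 8]
insert 1 at 0 → [1, 1, -7, 8]
L[-1] = L[2]-L[0] = (-7)-1 = -8 → [1, 1, -7, -8]
append 0 → [1, 1, -7, -8, 0]
append 9 → [1, 1, -7, -8, 0, 9]
sum = -4

-4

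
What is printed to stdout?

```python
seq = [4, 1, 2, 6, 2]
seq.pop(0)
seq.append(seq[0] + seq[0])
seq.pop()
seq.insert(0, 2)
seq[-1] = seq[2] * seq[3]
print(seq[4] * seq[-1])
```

144

pop(0) removes 4 → [1, 2, 6, 2]
append seq[0]+seq[0] = 1+1 = 2 → [1, 2, 6, 2, 2]
pop() removes 2 → [1, 2, 6, 2]
insert 2 at 0 → [2, 1, 2, 6, 2]
seq[-1] = seq[2]*seq[3] = 2*6 = 12 → [2, 1, 2, 6, 12]
seq[4]*seq[-1] = 12*12 = 144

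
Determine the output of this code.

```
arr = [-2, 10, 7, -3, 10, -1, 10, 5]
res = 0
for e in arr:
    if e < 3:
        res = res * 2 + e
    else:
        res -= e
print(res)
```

e=-2: <3, res = 0*2+(-2) = -2
e=10: not <3, res = (-2)-10 = -12
e=7: not <3, res = (-12)-7 = -19
e=-3: <3, res = (-19)*2+(-3) = -41
e=10: not <3, res = (-41)-10 = -51
e=-1: <3, res = (-51)*2+(-1) = -103
e=10: not <3, res = (-103)-10 = -113
e=5: not <3, res = (-113)-5 = -118

-118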